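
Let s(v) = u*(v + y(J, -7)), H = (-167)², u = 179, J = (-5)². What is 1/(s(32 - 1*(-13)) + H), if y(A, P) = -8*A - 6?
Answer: -1/930 ≈ -0.0010753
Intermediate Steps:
J = 25
y(A, P) = -6 - 8*A
H = 27889
s(v) = -36874 + 179*v (s(v) = 179*(v + (-6 - 8*25)) = 179*(v + (-6 - 200)) = 179*(v - 206) = 179*(-206 + v) = -36874 + 179*v)
1/(s(32 - 1*(-13)) + H) = 1/((-36874 + 179*(32 - 1*(-13))) + 27889) = 1/((-36874 + 179*(32 + 13)) + 27889) = 1/((-36874 + 179*45) + 27889) = 1/((-36874 + 8055) + 27889) = 1/(-28819 + 27889) = 1/(-930) = -1/930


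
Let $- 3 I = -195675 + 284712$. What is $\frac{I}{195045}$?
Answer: $- \frac{9893}{65015} \approx -0.15216$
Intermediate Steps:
$I = -29679$ ($I = - \frac{-195675 + 284712}{3} = \left(- \frac{1}{3}\right) 89037 = -29679$)
$\frac{I}{195045} = - \frac{29679}{195045} = \left(-29679\right) \frac{1}{195045} = - \frac{9893}{65015}$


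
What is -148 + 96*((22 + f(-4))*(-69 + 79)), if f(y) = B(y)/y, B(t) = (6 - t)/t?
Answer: 21572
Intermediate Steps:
B(t) = (6 - t)/t
f(y) = (6 - y)/y**2 (f(y) = ((6 - y)/y)/y = (6 - y)/y**2)
-148 + 96*((22 + f(-4))*(-69 + 79)) = -148 + 96*((22 + (6 - 1*(-4))/(-4)**2)*(-69 + 79)) = -148 + 96*((22 + (6 + 4)/16)*10) = -148 + 96*((22 + (1/16)*10)*10) = -148 + 96*((22 + 5/8)*10) = -148 + 96*((181/8)*10) = -148 + 96*(905/4) = -148 + 21720 = 21572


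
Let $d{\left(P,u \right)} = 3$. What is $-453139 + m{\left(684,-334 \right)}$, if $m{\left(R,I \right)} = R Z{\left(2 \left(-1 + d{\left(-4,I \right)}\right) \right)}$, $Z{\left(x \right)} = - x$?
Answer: $-455875$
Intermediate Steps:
$m{\left(R,I \right)} = - 4 R$ ($m{\left(R,I \right)} = R \left(- 2 \left(-1 + 3\right)\right) = R \left(- 2 \cdot 2\right) = R \left(\left(-1\right) 4\right) = R \left(-4\right) = - 4 R$)
$-453139 + m{\left(684,-334 \right)} = -453139 - 2736 = -455875$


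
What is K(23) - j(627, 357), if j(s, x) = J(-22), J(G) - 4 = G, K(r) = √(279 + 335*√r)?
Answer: 18 + √(279 + 335*√23) ≈ 61.424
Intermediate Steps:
J(G) = 4 + G
j(s, x) = -18 (j(s, x) = 4 - 22 = -18)
K(23) - j(627, 357) = √(279 + 335*√23) - 1*(-18) = √(279 + 335*√23) + 18 = 18 + √(279 + 335*√23)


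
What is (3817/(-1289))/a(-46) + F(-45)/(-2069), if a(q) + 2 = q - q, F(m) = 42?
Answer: 7789097/5333882 ≈ 1.4603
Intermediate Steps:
a(q) = -2 (a(q) = -2 + (q - q) = -2 + 0 = -2)
(3817/(-1289))/a(-46) + F(-45)/(-2069) = (3817/(-1289))/(-2) + 42/(-2069) = (3817*(-1/1289))*(-½) + 42*(-1/2069) = -3817/1289*(-½) - 42/2069 = 3817/2578 - 42/2069 = 7789097/5333882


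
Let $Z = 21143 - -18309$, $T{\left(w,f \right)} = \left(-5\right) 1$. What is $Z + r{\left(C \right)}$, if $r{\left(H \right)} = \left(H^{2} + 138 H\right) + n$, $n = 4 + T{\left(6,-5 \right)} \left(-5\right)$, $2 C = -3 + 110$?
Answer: $\frac{198905}{4} \approx 49726.0$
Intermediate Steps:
$C = \frac{107}{2}$ ($C = \frac{-3 + 110}{2} = \frac{1}{2} \cdot 107 = \frac{107}{2} \approx 53.5$)
$T{\left(w,f \right)} = -5$
$n = 29$ ($n = 4 - -25 = 4 + 25 = 29$)
$Z = 39452$ ($Z = 21143 + 18309 = 39452$)
$r{\left(H \right)} = 29 + H^{2} + 138 H$ ($r{\left(H \right)} = \left(H^{2} + 138 H\right) + 29 = 29 + H^{2} + 138 H$)
$Z + r{\left(C \right)} = 39452 + \left(29 + \left(\frac{107}{2}\right)^{2} + 138 \cdot \frac{107}{2}\right) = 39452 + \left(29 + \frac{11449}{4} + 7383\right) = 39452 + \frac{41097}{4} = \frac{198905}{4}$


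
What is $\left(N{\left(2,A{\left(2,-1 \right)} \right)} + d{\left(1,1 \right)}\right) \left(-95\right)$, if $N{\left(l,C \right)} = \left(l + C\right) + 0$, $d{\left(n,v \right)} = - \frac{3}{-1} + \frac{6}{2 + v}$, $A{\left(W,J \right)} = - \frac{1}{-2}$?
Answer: $- \frac{1425}{2} \approx -712.5$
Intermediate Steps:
$A{\left(W,J \right)} = \frac{1}{2}$ ($A{\left(W,J \right)} = \left(-1\right) \left(- \frac{1}{2}\right) = \frac{1}{2}$)
$d{\left(n,v \right)} = 3 + \frac{6}{2 + v}$ ($d{\left(n,v \right)} = \left(-3\right) \left(-1\right) + \frac{6}{2 + v} = 3 + \frac{6}{2 + v}$)
$N{\left(l,C \right)} = C + l$ ($N{\left(l,C \right)} = \left(C + l\right) + 0 = C + l$)
$\left(N{\left(2,A{\left(2,-1 \right)} \right)} + d{\left(1,1 \right)}\right) \left(-95\right) = \left(\left(\frac{1}{2} + 2\right) + \frac{3 \left(4 + 1\right)}{2 + 1}\right) \left(-95\right) = \left(\frac{5}{2} + 3 \cdot \frac{1}{3} \cdot 5\right) \left(-95\right) = \left(\frac{5}{2} + 5\right) \left(-95\right) = \frac{15}{2} \left(-95\right) = - \frac{1425}{2}$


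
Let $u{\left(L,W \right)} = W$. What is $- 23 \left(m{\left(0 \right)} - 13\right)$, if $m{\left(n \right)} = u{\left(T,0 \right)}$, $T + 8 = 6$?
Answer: $299$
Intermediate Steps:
$T = -2$ ($T = -8 + 6 = -2$)
$m{\left(n \right)} = 0$
$- 23 \left(m{\left(0 \right)} - 13\right) = - 23 \left(0 - 13\right) = \left(-23\right) \left(-13\right) = 299$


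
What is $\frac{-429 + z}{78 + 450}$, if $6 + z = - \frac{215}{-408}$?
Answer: $- \frac{16115}{19584} \approx -0.82287$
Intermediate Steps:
$z = - \frac{2233}{408}$ ($z = -6 - \frac{215}{-408} = -6 - - \frac{215}{408} = -6 + \frac{215}{408} = - \frac{2233}{408} \approx -5.473$)
$\frac{-429 + z}{78 + 450} = \frac{-429 - \frac{2233}{408}}{78 + 450} = - \frac{177265}{408 \cdot 528} = \left(- \frac{177265}{408}\right) \frac{1}{528} = - \frac{16115}{19584}$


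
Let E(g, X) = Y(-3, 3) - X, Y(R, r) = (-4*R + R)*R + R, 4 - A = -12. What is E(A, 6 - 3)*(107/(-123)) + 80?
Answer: 4457/41 ≈ 108.71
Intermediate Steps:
A = 16 (A = 4 - 1*(-12) = 4 + 12 = 16)
Y(R, r) = R - 3*R² (Y(R, r) = (-3*R)*R + R = -3*R² + R = R - 3*R²)
E(g, X) = -30 - X (E(g, X) = -3*(1 - 3*(-3)) - X = -3*(1 + 9) - X = -3*10 - X = -30 - X)
E(A, 6 - 3)*(107/(-123)) + 80 = (-30 - (6 - 3))*(107/(-123)) + 80 = (-30 - 1*3)*(107*(-1/123)) + 80 = (-30 - 3)*(-107/123) + 80 = -33*(-107/123) + 80 = 1177/41 + 80 = 4457/41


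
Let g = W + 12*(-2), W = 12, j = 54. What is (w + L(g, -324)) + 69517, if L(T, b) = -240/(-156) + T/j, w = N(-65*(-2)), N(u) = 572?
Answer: 8200567/117 ≈ 70090.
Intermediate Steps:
w = 572
g = -12 (g = 12 + 12*(-2) = 12 - 24 = -12)
L(T, b) = 20/13 + T/54 (L(T, b) = -240/(-156) + T/54 = -240*(-1/156) + T*(1/54) = 20/13 + T/54)
(w + L(g, -324)) + 69517 = (572 + (20/13 + (1/54)*(-12))) + 69517 = (572 + (20/13 - 2/9)) + 69517 = (572 + 154/117) + 69517 = 67078/117 + 69517 = 8200567/117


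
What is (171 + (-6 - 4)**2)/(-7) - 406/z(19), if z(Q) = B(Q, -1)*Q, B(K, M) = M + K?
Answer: -47762/1197 ≈ -39.901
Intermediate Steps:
B(K, M) = K + M
z(Q) = Q*(-1 + Q) (z(Q) = (Q - 1)*Q = (-1 + Q)*Q = Q*(-1 + Q))
(171 + (-6 - 4)**2)/(-7) - 406/z(19) = (171 + (-6 - 4)**2)/(-7) - 406*1/(19*(-1 + 19)) = (171 + (-10)**2)*(-1/7) - 406/(19*18) = (171 + 100)*(-1/7) - 406/342 = 271*(-1/7) - 406*1/342 = -271/7 - 203/171 = -47762/1197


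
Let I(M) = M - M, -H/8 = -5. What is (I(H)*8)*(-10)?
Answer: 0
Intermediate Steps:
H = 40 (H = -8*(-5) = 40)
I(M) = 0
(I(H)*8)*(-10) = (0*8)*(-10) = 0*(-10) = 0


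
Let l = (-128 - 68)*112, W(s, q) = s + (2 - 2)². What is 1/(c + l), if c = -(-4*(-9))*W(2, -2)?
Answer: -1/22024 ≈ -4.5405e-5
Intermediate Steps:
W(s, q) = s (W(s, q) = s + 0² = s + 0 = s)
c = -72 (c = -(-4*(-9))*2 = -36*2 = -1*72 = -72)
l = -21952 (l = -196*112 = -21952)
1/(c + l) = 1/(-72 - 21952) = 1/(-22024) = -1/22024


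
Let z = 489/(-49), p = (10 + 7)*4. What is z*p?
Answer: -33252/49 ≈ -678.61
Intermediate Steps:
p = 68 (p = 17*4 = 68)
z = -489/49 (z = 489*(-1/49) = -489/49 ≈ -9.9796)
z*p = -489/49*68 = -33252/49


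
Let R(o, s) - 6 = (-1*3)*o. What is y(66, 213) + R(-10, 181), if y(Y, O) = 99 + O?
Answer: 348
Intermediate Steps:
R(o, s) = 6 - 3*o (R(o, s) = 6 + (-1*3)*o = 6 - 3*o)
y(66, 213) + R(-10, 181) = (99 + 213) + (6 - 3*(-10)) = 312 + (6 + 30) = 312 + 36 = 348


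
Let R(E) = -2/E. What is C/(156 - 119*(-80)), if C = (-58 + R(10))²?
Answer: 84681/241900 ≈ 0.35007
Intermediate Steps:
C = 84681/25 (C = (-58 - 2/10)² = (-58 - 2*⅒)² = (-58 - ⅕)² = (-291/5)² = 84681/25 ≈ 3387.2)
C/(156 - 119*(-80)) = 84681/(25*(156 - 119*(-80))) = 84681/(25*(156 + 9520)) = (84681/25)/9676 = (84681/25)*(1/9676) = 84681/241900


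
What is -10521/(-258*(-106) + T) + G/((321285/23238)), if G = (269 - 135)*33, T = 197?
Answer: 26924770287/84283765 ≈ 319.45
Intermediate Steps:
G = 4422 (G = 134*33 = 4422)
-10521/(-258*(-106) + T) + G/((321285/23238)) = -10521/(-258*(-106) + 197) + 4422/((321285/23238)) = -10521/(27348 + 197) + 4422/((321285*(1/23238))) = -10521/27545 + 4422/(107095/7746) = -10521*1/27545 + 4422*(7746/107095) = -1503/3935 + 34252812/107095 = 26924770287/84283765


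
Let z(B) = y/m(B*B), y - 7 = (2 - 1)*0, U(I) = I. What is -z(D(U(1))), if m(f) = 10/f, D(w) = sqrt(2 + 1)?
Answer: -21/10 ≈ -2.1000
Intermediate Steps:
y = 7 (y = 7 + (2 - 1)*0 = 7 + 1*0 = 7 + 0 = 7)
D(w) = sqrt(3)
z(B) = 7*B**2/10 (z(B) = 7/((10/((B*B)))) = 7/((10/(B**2))) = 7/((10/B**2)) = 7*(B**2/10) = 7*B**2/10)
-z(D(U(1))) = -7*(sqrt(3))**2/10 = -7*3/10 = -1*21/10 = -21/10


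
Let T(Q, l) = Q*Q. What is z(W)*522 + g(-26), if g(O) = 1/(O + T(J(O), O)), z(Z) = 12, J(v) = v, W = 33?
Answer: 4071601/650 ≈ 6264.0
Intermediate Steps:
T(Q, l) = Q²
g(O) = 1/(O + O²)
z(W)*522 + g(-26) = 12*522 + 1/((-26)*(1 - 26)) = 6264 - 1/26/(-25) = 6264 - 1/26*(-1/25) = 6264 + 1/650 = 4071601/650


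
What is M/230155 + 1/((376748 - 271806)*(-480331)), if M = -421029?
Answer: -21222764932850413/11601399103309310 ≈ -1.8293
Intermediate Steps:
M/230155 + 1/((376748 - 271806)*(-480331)) = -421029/230155 + 1/((376748 - 271806)*(-480331)) = -421029*1/230155 - 1/480331/104942 = -421029/230155 + (1/104942)*(-1/480331) = -421029/230155 - 1/50406895802 = -21222764932850413/11601399103309310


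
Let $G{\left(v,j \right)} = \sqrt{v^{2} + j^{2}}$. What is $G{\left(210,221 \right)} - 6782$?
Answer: $-6782 + \sqrt{92941} \approx -6477.1$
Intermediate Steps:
$G{\left(v,j \right)} = \sqrt{j^{2} + v^{2}}$
$G{\left(210,221 \right)} - 6782 = \sqrt{221^{2} + 210^{2}} - 6782 = \sqrt{48841 + 44100} - 6782 = \sqrt{92941} - 6782 = -6782 + \sqrt{92941}$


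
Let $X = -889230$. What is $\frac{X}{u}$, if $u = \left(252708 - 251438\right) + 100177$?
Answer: $- \frac{889230}{101447} \approx -8.7655$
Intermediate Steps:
$u = 101447$ ($u = 1270 + 100177 = 101447$)
$\frac{X}{u} = - \frac{889230}{101447}$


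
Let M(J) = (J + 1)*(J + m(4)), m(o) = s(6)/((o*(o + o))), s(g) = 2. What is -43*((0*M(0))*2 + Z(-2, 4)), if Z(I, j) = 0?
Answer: 0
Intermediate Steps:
m(o) = o⁻² (m(o) = 2/((o*(o + o))) = 2/((o*(2*o))) = 2/((2*o²)) = 2*(1/(2*o²)) = o⁻²)
M(J) = (1 + J)*(1/16 + J) (M(J) = (J + 1)*(J + 4⁻²) = (1 + J)*(J + 1/16) = (1 + J)*(1/16 + J))
-43*((0*M(0))*2 + Z(-2, 4)) = -43*((0*(1/16 + 0² + (17/16)*0))*2 + 0) = -43*((0*(1/16 + 0 + 0))*2 + 0) = -43*((0*(1/16))*2 + 0) = -43*(0*2 + 0) = -43*(0 + 0) = -43*0 = 0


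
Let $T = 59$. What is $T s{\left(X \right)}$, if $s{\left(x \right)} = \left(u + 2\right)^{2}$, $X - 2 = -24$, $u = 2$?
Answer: $944$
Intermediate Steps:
$X = -22$ ($X = 2 - 24 = -22$)
$s{\left(x \right)} = 16$ ($s{\left(x \right)} = \left(2 + 2\right)^{2} = 4^{2} = 16$)
$T s{\left(X \right)} = 59 \cdot 16 = 944$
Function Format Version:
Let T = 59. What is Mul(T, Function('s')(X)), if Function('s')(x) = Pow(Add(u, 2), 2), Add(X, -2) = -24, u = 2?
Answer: 944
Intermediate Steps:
X = -22 (X = Add(2, -24) = -22)
Function('s')(x) = 16 (Function('s')(x) = Pow(Add(2, 2), 2) = Pow(4, 2) = 16)
Mul(T, Function('s')(X)) = Mul(59, 16) = 944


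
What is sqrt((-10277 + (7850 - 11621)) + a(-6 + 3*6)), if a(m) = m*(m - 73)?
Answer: 2*I*sqrt(3695) ≈ 121.57*I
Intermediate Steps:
a(m) = m*(-73 + m)
sqrt((-10277 + (7850 - 11621)) + a(-6 + 3*6)) = sqrt((-10277 + (7850 - 11621)) + (-6 + 3*6)*(-73 + (-6 + 3*6))) = sqrt((-10277 - 3771) + (-6 + 18)*(-73 + (-6 + 18))) = sqrt(-14048 + 12*(-73 + 12)) = sqrt(-14048 + 12*(-61)) = sqrt(-14048 - 732) = sqrt(-14780) = 2*I*sqrt(3695)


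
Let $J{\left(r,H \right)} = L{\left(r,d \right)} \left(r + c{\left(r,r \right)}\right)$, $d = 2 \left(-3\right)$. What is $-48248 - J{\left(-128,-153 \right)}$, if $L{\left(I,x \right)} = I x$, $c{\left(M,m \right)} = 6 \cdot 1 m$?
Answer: $639880$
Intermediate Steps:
$d = -6$
$c{\left(M,m \right)} = 6 m$
$J{\left(r,H \right)} = - 42 r^{2}$ ($J{\left(r,H \right)} = r \left(-6\right) \left(r + 6 r\right) = - 6 r 7 r = - 42 r^{2}$)
$-48248 - J{\left(-128,-153 \right)} = -48248 - - 42 \left(-128\right)^{2} = -48248 - \left(-42\right) 16384 = -48248 - -688128 = -48248 + 688128 = 639880$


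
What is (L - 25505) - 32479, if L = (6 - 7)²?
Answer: -57983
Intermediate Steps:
L = 1 (L = (-1)² = 1)
(L - 25505) - 32479 = (1 - 25505) - 32479 = -25504 - 32479 = -57983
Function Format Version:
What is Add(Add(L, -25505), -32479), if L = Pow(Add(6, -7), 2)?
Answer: -57983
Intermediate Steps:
L = 1 (L = Pow(-1, 2) = 1)
Add(Add(L, -25505), -32479) = Add(Add(1, -25505), -32479) = Add(-25504, -32479) = -57983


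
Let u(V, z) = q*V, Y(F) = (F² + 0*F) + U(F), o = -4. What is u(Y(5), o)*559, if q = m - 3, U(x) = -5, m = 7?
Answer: 44720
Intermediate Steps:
q = 4 (q = 7 - 3 = 4)
Y(F) = -5 + F² (Y(F) = (F² + 0*F) - 5 = (F² + 0) - 5 = F² - 5 = -5 + F²)
u(V, z) = 4*V
u(Y(5), o)*559 = (4*(-5 + 5²))*559 = (4*(-5 + 25))*559 = (4*20)*559 = 80*559 = 44720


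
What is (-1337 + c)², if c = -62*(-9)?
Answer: 606841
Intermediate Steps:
c = 558
(-1337 + c)² = (-1337 + 558)² = (-779)² = 606841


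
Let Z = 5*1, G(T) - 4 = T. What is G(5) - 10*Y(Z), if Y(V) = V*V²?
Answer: -1241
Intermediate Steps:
G(T) = 4 + T
Z = 5
Y(V) = V³
G(5) - 10*Y(Z) = (4 + 5) - 10*5³ = 9 - 10*125 = 9 - 1250 = -1241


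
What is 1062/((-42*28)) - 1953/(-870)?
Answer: 38133/28420 ≈ 1.3418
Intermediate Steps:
1062/((-42*28)) - 1953/(-870) = 1062/(-1176) - 1953*(-1/870) = 1062*(-1/1176) + 651/290 = -177/196 + 651/290 = 38133/28420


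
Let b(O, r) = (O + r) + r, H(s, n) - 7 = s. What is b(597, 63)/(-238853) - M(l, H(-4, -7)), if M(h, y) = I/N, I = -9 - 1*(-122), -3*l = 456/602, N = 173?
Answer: -27115468/41321569 ≈ -0.65621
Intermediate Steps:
H(s, n) = 7 + s
b(O, r) = O + 2*r
l = -76/301 (l = -152/602 = -⅓*228/301 = -76/301 ≈ -0.25249)
I = 113 (I = -9 + 122 = 113)
M(h, y) = 113/173
b(597, 63)/(-238853) - M(l, H(-4, -7)) = (597 + 2*63)/(-238853) - 1*113/173 = (597 + 126)*(-1/238853) - 113/173 = 723*(-1/238853) - 113/173 = -723/238853 - 113/173 = -27115468/41321569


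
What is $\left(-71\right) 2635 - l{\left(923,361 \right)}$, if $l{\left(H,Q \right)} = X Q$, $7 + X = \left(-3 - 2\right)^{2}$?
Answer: $-193583$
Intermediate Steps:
$X = 18$ ($X = -7 + \left(-3 - 2\right)^{2} = -7 + \left(-5\right)^{2} = -7 + 25 = 18$)
$l{\left(H,Q \right)} = 18 Q$
$\left(-71\right) 2635 - l{\left(923,361 \right)} = \left(-71\right) 2635 - 18 \cdot 361 = -187085 - 6498 = -193583$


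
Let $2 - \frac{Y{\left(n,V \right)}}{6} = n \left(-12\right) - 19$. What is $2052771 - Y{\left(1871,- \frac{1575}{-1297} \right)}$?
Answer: $1917933$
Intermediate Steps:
$Y{\left(n,V \right)} = 126 + 72 n$ ($Y{\left(n,V \right)} = 12 - 6 \left(n \left(-12\right) - 19\right) = 12 - 6 \left(- 12 n - 19\right) = 12 - 6 \left(-19 - 12 n\right) = 12 + \left(114 + 72 n\right) = 126 + 72 n$)
$2052771 - Y{\left(1871,- \frac{1575}{-1297} \right)} = 2052771 - \left(126 + 72 \cdot 1871\right) = 2052771 - \left(126 + 134712\right) = 2052771 - 134838 = 1917933$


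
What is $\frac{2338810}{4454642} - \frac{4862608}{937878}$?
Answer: $- \frac{4866914845289}{1044477682419} \approx -4.6597$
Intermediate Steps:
$\frac{2338810}{4454642} - \frac{4862608}{937878} = 2338810 \cdot \frac{1}{4454642} - \frac{2431304}{468939} = \frac{1169405}{2227321} - \frac{2431304}{468939} = - \frac{4866914845289}{1044477682419}$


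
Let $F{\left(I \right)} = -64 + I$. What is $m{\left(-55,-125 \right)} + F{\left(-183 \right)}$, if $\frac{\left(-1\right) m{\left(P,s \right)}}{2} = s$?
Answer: $3$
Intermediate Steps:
$m{\left(P,s \right)} = - 2 s$
$m{\left(-55,-125 \right)} + F{\left(-183 \right)} = \left(-2\right) \left(-125\right) - 247 = 250 - 247 = 3$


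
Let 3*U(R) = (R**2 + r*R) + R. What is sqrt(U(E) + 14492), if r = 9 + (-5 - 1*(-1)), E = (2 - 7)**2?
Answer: sqrt(132753)/3 ≈ 121.45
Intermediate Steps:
E = 25 (E = (-5)**2 = 25)
r = 5 (r = 9 + (-5 + 1) = 9 - 4 = 5)
U(R) = 2*R + R**2/3 (U(R) = ((R**2 + 5*R) + R)/3 = (R**2 + 6*R)/3 = 2*R + R**2/3)
sqrt(U(E) + 14492) = sqrt((1/3)*25*(6 + 25) + 14492) = sqrt((1/3)*25*31 + 14492) = sqrt(775/3 + 14492) = sqrt(44251/3) = sqrt(132753)/3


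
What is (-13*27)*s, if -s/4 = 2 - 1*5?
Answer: -4212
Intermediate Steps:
s = 12 (s = -4*(2 - 1*5) = -4*(2 - 5) = -4*(-3) = 12)
(-13*27)*s = -13*27*12 = -351*12 = -4212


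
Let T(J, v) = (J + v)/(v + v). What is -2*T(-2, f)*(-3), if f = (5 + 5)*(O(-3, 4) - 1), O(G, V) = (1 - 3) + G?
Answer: 31/10 ≈ 3.1000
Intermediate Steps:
O(G, V) = -2 + G
f = -60 (f = (5 + 5)*((-2 - 3) - 1) = 10*(-5 - 1) = 10*(-6) = -60)
T(J, v) = (J + v)/(2*v) (T(J, v) = (J + v)/((2*v)) = (J + v)*(1/(2*v)) = (J + v)/(2*v))
-2*T(-2, f)*(-3) = -(-2 - 60)/(-60)*(-3) = -(-1)*(-62)/60*(-3) = -2*31/60*(-3) = -31/30*(-3) = 31/10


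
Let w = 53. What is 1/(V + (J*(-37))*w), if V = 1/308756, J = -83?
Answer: 308756/50254052829 ≈ 6.1439e-6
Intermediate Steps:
V = 1/308756 ≈ 3.2388e-6
1/(V + (J*(-37))*w) = 1/(1/308756 - 83*(-37)*53) = 1/(1/308756 + 3071*53) = 1/(1/308756 + 162763) = 1/(50254052829/308756) = 308756/50254052829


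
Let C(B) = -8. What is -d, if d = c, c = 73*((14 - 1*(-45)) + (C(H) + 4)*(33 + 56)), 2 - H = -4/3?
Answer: 21681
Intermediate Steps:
H = 10/3 (H = 2 - (-4)/3 = 2 - 1*(-4/3) = 2 + 4/3 = 10/3 ≈ 3.3333)
c = -21681 (c = 73*((14 - 1*(-45)) + (-8 + 4)*(33 + 56)) = 73*((14 + 45) - 4*89) = 73*(59 - 356) = 73*(-297) = -21681)
d = -21681
-d = -1*(-21681) = 21681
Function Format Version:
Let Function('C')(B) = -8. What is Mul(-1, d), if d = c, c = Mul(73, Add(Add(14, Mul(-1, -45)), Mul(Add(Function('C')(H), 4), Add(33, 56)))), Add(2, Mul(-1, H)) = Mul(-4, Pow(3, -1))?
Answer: 21681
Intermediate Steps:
H = Rational(10, 3) (H = Add(2, Mul(-1, Mul(-4, Pow(3, -1)))) = Add(2, Mul(-1, Mul(-4, Rational(1, 3)))) = Add(2, Mul(-1, Rational(-4, 3))) = Add(2, Rational(4, 3)) = Rational(10, 3) ≈ 3.3333)
c = -21681 (c = Mul(73, Add(Add(14, Mul(-1, -45)), Mul(Add(-8, 4), Add(33, 56)))) = Mul(73, Add(Add(14, 45), Mul(-4, 89))) = Mul(73, Add(59, -356)) = Mul(73, -297) = -21681)
d = -21681
Mul(-1, d) = Mul(-1, -21681) = 21681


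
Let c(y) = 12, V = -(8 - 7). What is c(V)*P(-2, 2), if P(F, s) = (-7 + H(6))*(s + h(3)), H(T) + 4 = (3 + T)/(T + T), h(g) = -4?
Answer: 246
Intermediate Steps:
H(T) = -4 + (3 + T)/(2*T) (H(T) = -4 + (3 + T)/(T + T) = -4 + (3 + T)/((2*T)) = -4 + (3 + T)*(1/(2*T)) = -4 + (3 + T)/(2*T))
P(F, s) = 41 - 41*s/4 (P(F, s) = (-7 + (½)*(3 - 7*6)/6)*(s - 4) = (-7 + (½)*(⅙)*(3 - 42))*(-4 + s) = (-7 + (½)*(⅙)*(-39))*(-4 + s) = (-7 - 13/4)*(-4 + s) = -41*(-4 + s)/4 = 41 - 41*s/4)
V = -1 (V = -1*1 = -1)
c(V)*P(-2, 2) = 12*(41 - 41/4*2) = 12*(41 - 41/2) = 12*(41/2) = 246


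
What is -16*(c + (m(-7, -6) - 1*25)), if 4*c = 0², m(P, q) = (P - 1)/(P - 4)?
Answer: 4272/11 ≈ 388.36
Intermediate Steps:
m(P, q) = (-1 + P)/(-4 + P)
c = 0 (c = (¼)*0² = (¼)*0 = 0)
-16*(c + (m(-7, -6) - 1*25)) = -16*(0 + ((-1 - 7)/(-4 - 7) - 1*25)) = -16*(0 + (-8/(-11) - 25)) = -16*(0 + (-1/11*(-8) - 25)) = -16*(0 + (8/11 - 25)) = -16*(0 - 267/11) = -16*(-267/11) = 4272/11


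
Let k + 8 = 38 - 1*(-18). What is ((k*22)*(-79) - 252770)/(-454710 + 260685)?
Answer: 336194/194025 ≈ 1.7327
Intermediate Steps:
k = 48 (k = -8 + (38 - 1*(-18)) = -8 + (38 + 18) = -8 + 56 = 48)
((k*22)*(-79) - 252770)/(-454710 + 260685) = ((48*22)*(-79) - 252770)/(-454710 + 260685) = (1056*(-79) - 252770)/(-194025) = (-83424 - 252770)*(-1/194025) = -336194*(-1/194025) = 336194/194025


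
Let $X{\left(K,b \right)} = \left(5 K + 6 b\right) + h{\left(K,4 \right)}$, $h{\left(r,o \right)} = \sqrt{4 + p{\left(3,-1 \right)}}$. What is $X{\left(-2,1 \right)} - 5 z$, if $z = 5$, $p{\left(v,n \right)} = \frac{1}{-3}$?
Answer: $-29 + \frac{\sqrt{33}}{3} \approx -27.085$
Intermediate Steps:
$p{\left(v,n \right)} = - \frac{1}{3}$
$h{\left(r,o \right)} = \frac{\sqrt{33}}{3}$ ($h{\left(r,o \right)} = \sqrt{4 - \frac{1}{3}} = \sqrt{\frac{11}{3}} = \frac{\sqrt{33}}{3}$)
$X{\left(K,b \right)} = 5 K + 6 b + \frac{\sqrt{33}}{3}$ ($X{\left(K,b \right)} = \left(5 K + 6 b\right) + \frac{\sqrt{33}}{3} = 5 K + 6 b + \frac{\sqrt{33}}{3}$)
$X{\left(-2,1 \right)} - 5 z = \left(5 \left(-2\right) + 6 \cdot 1 + \frac{\sqrt{33}}{3}\right) - 25 = \left(-10 + 6 + \frac{\sqrt{33}}{3}\right) - 25 = \left(-4 + \frac{\sqrt{33}}{3}\right) - 25 = -29 + \frac{\sqrt{33}}{3}$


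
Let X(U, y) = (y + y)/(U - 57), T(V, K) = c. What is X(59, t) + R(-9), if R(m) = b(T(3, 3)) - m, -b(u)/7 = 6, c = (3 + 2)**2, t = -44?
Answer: -77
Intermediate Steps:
c = 25 (c = 5**2 = 25)
T(V, K) = 25
b(u) = -42 (b(u) = -7*6 = -42)
X(U, y) = 2*y/(-57 + U) (X(U, y) = (2*y)/(-57 + U) = 2*y/(-57 + U))
R(m) = -42 - m
X(59, t) + R(-9) = 2*(-44)/(-57 + 59) + (-42 - 1*(-9)) = 2*(-44)/2 + (-42 + 9) = 2*(-44)*(1/2) - 33 = -44 - 33 = -77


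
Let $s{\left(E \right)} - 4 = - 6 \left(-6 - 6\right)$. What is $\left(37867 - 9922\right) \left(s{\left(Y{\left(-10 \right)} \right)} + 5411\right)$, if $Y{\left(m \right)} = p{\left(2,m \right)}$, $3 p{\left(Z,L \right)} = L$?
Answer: $153334215$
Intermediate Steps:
$p{\left(Z,L \right)} = \frac{L}{3}$
$Y{\left(m \right)} = \frac{m}{3}$
$s{\left(E \right)} = 76$ ($s{\left(E \right)} = 4 - 6 \left(-6 - 6\right) = 4 - -72 = 4 + 72 = 76$)
$\left(37867 - 9922\right) \left(s{\left(Y{\left(-10 \right)} \right)} + 5411\right) = \left(37867 - 9922\right) \left(76 + 5411\right) = 27945 \cdot 5487 = 153334215$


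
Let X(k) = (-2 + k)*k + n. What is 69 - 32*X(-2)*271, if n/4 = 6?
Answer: -277435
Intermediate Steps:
n = 24 (n = 4*6 = 24)
X(k) = 24 + k*(-2 + k) (X(k) = (-2 + k)*k + 24 = k*(-2 + k) + 24 = 24 + k*(-2 + k))
69 - 32*X(-2)*271 = 69 - 32*(24 + (-2)**2 - 2*(-2))*271 = 69 - 32*(24 + 4 + 4)*271 = 69 - 32*32*271 = 69 - 1024*271 = 69 - 277504 = -277435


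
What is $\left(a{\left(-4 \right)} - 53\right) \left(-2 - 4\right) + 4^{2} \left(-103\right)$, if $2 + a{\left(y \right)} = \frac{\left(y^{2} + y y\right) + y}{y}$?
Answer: $-1276$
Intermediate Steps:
$a{\left(y \right)} = -2 + \frac{y + 2 y^{2}}{y}$ ($a{\left(y \right)} = -2 + \frac{\left(y^{2} + y y\right) + y}{y} = -2 + \frac{\left(y^{2} + y^{2}\right) + y}{y} = -2 + \frac{2 y^{2} + y}{y} = -2 + \frac{y + 2 y^{2}}{y}$)
$\left(a{\left(-4 \right)} - 53\right) \left(-2 - 4\right) + 4^{2} \left(-103\right) = \left(\left(-1 + 2 \left(-4\right)\right) - 53\right) \left(-2 - 4\right) + 4^{2} \left(-103\right) = \left(\left(-1 - 8\right) - 53\right) \left(-6\right) + 16 \left(-103\right) = \left(-9 - 53\right) \left(-6\right) - 1648 = \left(-62\right) \left(-6\right) - 1648 = 372 - 1648 = -1276$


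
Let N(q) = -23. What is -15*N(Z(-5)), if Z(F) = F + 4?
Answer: 345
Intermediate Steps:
Z(F) = 4 + F
-15*N(Z(-5)) = -15*(-23) = 345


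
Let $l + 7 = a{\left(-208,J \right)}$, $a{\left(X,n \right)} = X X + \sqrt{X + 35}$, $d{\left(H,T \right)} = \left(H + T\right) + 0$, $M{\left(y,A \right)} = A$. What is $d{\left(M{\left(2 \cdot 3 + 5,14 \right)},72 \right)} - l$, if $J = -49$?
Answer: $-43171 - i \sqrt{173} \approx -43171.0 - 13.153 i$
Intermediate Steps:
$d{\left(H,T \right)} = H + T$
$a{\left(X,n \right)} = X^{2} + \sqrt{35 + X}$
$l = 43257 + i \sqrt{173}$ ($l = -7 + \left(\left(-208\right)^{2} + \sqrt{35 - 208}\right) = -7 + \left(43264 + \sqrt{-173}\right) = -7 + \left(43264 + i \sqrt{173}\right) = 43257 + i \sqrt{173} \approx 43257.0 + 13.153 i$)
$d{\left(M{\left(2 \cdot 3 + 5,14 \right)},72 \right)} - l = \left(14 + 72\right) - \left(43257 + i \sqrt{173}\right) = 86 - \left(43257 + i \sqrt{173}\right) = -43171 - i \sqrt{173}$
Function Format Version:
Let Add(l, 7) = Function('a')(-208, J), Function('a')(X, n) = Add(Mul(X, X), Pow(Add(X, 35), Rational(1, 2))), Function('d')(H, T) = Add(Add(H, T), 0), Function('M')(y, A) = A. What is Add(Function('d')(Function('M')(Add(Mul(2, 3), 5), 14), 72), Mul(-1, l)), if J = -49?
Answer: Add(-43171, Mul(-1, I, Pow(173, Rational(1, 2)))) ≈ Add(-43171., Mul(-13.153, I))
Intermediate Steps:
Function('d')(H, T) = Add(H, T)
Function('a')(X, n) = Add(Pow(X, 2), Pow(Add(35, X), Rational(1, 2)))
l = Add(43257, Mul(I, Pow(173, Rational(1, 2)))) (l = Add(-7, Add(Pow(-208, 2), Pow(Add(35, -208), Rational(1, 2)))) = Add(-7, Add(43264, Pow(-173, Rational(1, 2)))) = Add(-7, Add(43264, Mul(I, Pow(173, Rational(1, 2))))) = Add(43257, Mul(I, Pow(173, Rational(1, 2)))) ≈ Add(43257., Mul(13.153, I)))
Add(Function('d')(Function('M')(Add(Mul(2, 3), 5), 14), 72), Mul(-1, l)) = Add(Add(14, 72), Mul(-1, Add(43257, Mul(I, Pow(173, Rational(1, 2)))))) = Add(86, Add(-43257, Mul(-1, I, Pow(173, Rational(1, 2))))) = Add(-43171, Mul(-1, I, Pow(173, Rational(1, 2))))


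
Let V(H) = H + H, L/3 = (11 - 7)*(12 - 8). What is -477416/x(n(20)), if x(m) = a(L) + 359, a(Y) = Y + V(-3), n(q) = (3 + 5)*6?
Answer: -477416/401 ≈ -1190.6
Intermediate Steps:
n(q) = 48 (n(q) = 8*6 = 48)
L = 48 (L = 3*((11 - 7)*(12 - 8)) = 3*(4*4) = 3*16 = 48)
V(H) = 2*H
a(Y) = -6 + Y (a(Y) = Y + 2*(-3) = Y - 6 = -6 + Y)
x(m) = 401 (x(m) = (-6 + 48) + 359 = 42 + 359 = 401)
-477416/x(n(20)) = -477416/401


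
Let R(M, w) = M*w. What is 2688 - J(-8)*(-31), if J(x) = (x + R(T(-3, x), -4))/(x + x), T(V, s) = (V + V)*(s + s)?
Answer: 6895/2 ≈ 3447.5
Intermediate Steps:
T(V, s) = 4*V*s (T(V, s) = (2*V)*(2*s) = 4*V*s)
J(x) = 49/2 (J(x) = (x + (4*(-3)*x)*(-4))/(x + x) = (x - 12*x*(-4))/((2*x)) = (x + 48*x)*(1/(2*x)) = (49*x)*(1/(2*x)) = 49/2)
2688 - J(-8)*(-31) = 2688 - 49*(-31)/2 = 2688 - 1*(-1519/2) = 2688 + 1519/2 = 6895/2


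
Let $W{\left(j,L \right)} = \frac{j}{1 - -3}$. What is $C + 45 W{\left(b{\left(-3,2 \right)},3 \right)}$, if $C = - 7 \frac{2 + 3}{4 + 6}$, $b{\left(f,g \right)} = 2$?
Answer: $19$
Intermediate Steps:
$C = - \frac{7}{2}$ ($C = - 7 \cdot \frac{5}{10} = - 7 \cdot 5 \cdot \frac{1}{10} = \left(-7\right) \frac{1}{2} = - \frac{7}{2} \approx -3.5$)
$W{\left(j,L \right)} = \frac{j}{4}$ ($W{\left(j,L \right)} = \frac{j}{1 + 3} = \frac{j}{4}$)
$C + 45 W{\left(b{\left(-3,2 \right)},3 \right)} = - \frac{7}{2} + 45 \cdot \frac{1}{4} \cdot 2 = - \frac{7}{2} + 45 \cdot \frac{1}{2} = - \frac{7}{2} + \frac{45}{2} = 19$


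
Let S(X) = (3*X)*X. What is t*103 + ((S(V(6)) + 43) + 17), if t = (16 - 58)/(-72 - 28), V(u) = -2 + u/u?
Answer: 5313/50 ≈ 106.26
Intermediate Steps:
V(u) = -1 (V(u) = -2 + 1 = -1)
t = 21/50 (t = -42/(-100) = -42*(-1/100) = 21/50 ≈ 0.42000)
S(X) = 3*X²
t*103 + ((S(V(6)) + 43) + 17) = (21/50)*103 + ((3*(-1)² + 43) + 17) = 2163/50 + ((3*1 + 43) + 17) = 2163/50 + ((3 + 43) + 17) = 2163/50 + (46 + 17) = 2163/50 + 63 = 5313/50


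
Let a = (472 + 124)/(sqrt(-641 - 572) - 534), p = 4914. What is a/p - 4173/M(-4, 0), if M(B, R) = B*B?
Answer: -978720457207/3752579376 - 298*I*sqrt(1213)/703608633 ≈ -260.81 - 1.4751e-5*I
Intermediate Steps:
M(B, R) = B**2
a = 596/(-534 + I*sqrt(1213)) (a = 596/(sqrt(-1213) - 534) = 596/(I*sqrt(1213) - 534) = 596/(-534 + I*sqrt(1213)) ≈ -1.1114 - 0.072485*I)
a/p - 4173/M(-4, 0) = (-318264/286369 - 596*I*sqrt(1213)/286369)/4914 - 4173/((-4)**2) = (-318264/286369 - 596*I*sqrt(1213)/286369)*(1/4914) - 4173/16 = (-53044/234536211 - 298*I*sqrt(1213)/703608633) - 4173*1/16 = (-53044/234536211 - 298*I*sqrt(1213)/703608633) - 4173/16 = -978720457207/3752579376 - 298*I*sqrt(1213)/703608633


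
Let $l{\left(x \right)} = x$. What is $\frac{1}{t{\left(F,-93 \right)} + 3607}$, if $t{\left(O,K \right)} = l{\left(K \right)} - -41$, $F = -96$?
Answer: $\frac{1}{3555} \approx 0.00028129$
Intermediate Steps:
$t{\left(O,K \right)} = 41 + K$ ($t{\left(O,K \right)} = K - -41 = K + 41 = 41 + K$)
$\frac{1}{t{\left(F,-93 \right)} + 3607} = \frac{1}{\left(41 - 93\right) + 3607} = \frac{1}{-52 + 3607} = \frac{1}{3555}$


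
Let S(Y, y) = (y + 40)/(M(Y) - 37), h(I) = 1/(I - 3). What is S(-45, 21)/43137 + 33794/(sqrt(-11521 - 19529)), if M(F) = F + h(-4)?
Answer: -427/24803775 - 16897*I*sqrt(138)/1035 ≈ -1.7215e-5 - 191.78*I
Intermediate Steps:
h(I) = 1/(-3 + I)
M(F) = -1/7 + F (M(F) = F + 1/(-3 - 4) = F + 1/(-7) = F - 1/7 = -1/7 + F)
S(Y, y) = (40 + y)/(-260/7 + Y) (S(Y, y) = (y + 40)/((-1/7 + Y) - 37) = (40 + y)/(-260/7 + Y))
S(-45, 21)/43137 + 33794/(sqrt(-11521 - 19529)) = (7*(40 + 21)/(-260 + 7*(-45)))/43137 + 33794/(sqrt(-11521 - 19529)) = (7*61/(-260 - 315))*(1/43137) + 33794/(sqrt(-31050)) = (7*61/(-575))*(1/43137) + 33794/((15*I*sqrt(138))) = (7*(-1/575)*61)*(1/43137) + 33794*(-I*sqrt(138)/2070) = -427/575*1/43137 - 16897*I*sqrt(138)/1035 = -427/24803775 - 16897*I*sqrt(138)/1035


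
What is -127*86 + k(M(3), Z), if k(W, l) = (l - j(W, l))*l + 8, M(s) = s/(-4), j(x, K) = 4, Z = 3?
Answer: -10917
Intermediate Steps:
M(s) = -s/4 (M(s) = s*(-¼) = -s/4)
k(W, l) = 8 + l*(-4 + l) (k(W, l) = (l - 1*4)*l + 8 = (l - 4)*l + 8 = (-4 + l)*l + 8 = l*(-4 + l) + 8 = 8 + l*(-4 + l))
-127*86 + k(M(3), Z) = -127*86 + (8 + 3² - 4*3) = -10922 + (8 + 9 - 12) = -10922 + 5 = -10917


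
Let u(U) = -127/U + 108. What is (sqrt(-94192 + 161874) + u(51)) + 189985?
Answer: 9694616/51 + sqrt(67682) ≈ 1.9035e+5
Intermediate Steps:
u(U) = 108 - 127/U
(sqrt(-94192 + 161874) + u(51)) + 189985 = (sqrt(-94192 + 161874) + (108 - 127/51)) + 189985 = (sqrt(67682) + (108 - 127*1/51)) + 189985 = (sqrt(67682) + (108 - 127/51)) + 189985 = (sqrt(67682) + 5381/51) + 189985 = (5381/51 + sqrt(67682)) + 189985 = 9694616/51 + sqrt(67682)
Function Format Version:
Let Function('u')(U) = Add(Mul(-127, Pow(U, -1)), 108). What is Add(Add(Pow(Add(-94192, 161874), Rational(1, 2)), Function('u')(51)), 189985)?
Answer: Add(Rational(9694616, 51), Pow(67682, Rational(1, 2))) ≈ 1.9035e+5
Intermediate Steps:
Function('u')(U) = Add(108, Mul(-127, Pow(U, -1)))
Add(Add(Pow(Add(-94192, 161874), Rational(1, 2)), Function('u')(51)), 189985) = Add(Add(Pow(Add(-94192, 161874), Rational(1, 2)), Add(108, Mul(-127, Pow(51, -1)))), 189985) = Add(Add(Pow(67682, Rational(1, 2)), Add(108, Mul(-127, Rational(1, 51)))), 189985) = Add(Add(Pow(67682, Rational(1, 2)), Add(108, Rational(-127, 51))), 189985) = Add(Add(Pow(67682, Rational(1, 2)), Rational(5381, 51)), 189985) = Add(Add(Rational(5381, 51), Pow(67682, Rational(1, 2))), 189985) = Add(Rational(9694616, 51), Pow(67682, Rational(1, 2)))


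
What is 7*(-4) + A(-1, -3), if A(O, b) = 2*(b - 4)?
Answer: -42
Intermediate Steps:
A(O, b) = -8 + 2*b (A(O, b) = 2*(-4 + b) = -8 + 2*b)
7*(-4) + A(-1, -3) = 7*(-4) + (-8 + 2*(-3)) = -28 + (-8 - 6) = -28 - 14 = -42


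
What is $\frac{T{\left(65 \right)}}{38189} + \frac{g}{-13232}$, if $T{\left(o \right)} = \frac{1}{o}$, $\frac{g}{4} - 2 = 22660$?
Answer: $- \frac{28126769681}{4105699390} \approx -6.8507$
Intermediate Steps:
$g = 90648$ ($g = 8 + 4 \cdot 22660 = 8 + 90640 = 90648$)
$\frac{T{\left(65 \right)}}{38189} + \frac{g}{-13232} = \frac{1}{65 \cdot 38189} + \frac{90648}{-13232} = \frac{1}{65} \cdot \frac{1}{38189} + 90648 \left(- \frac{1}{13232}\right) = \frac{1}{2482285} - \frac{11331}{1654} = - \frac{28126769681}{4105699390}$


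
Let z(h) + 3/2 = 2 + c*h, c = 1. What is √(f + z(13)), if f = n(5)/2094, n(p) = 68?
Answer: √59337678/2094 ≈ 3.6786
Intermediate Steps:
f = 34/1047 (f = 68/2094 = 68*(1/2094) = 34/1047 ≈ 0.032474)
z(h) = ½ + h (z(h) = -3/2 + (2 + 1*h) = -3/2 + (2 + h) = ½ + h)
√(f + z(13)) = √(34/1047 + (½ + 13)) = √(34/1047 + 27/2) = √(28337/2094) = √59337678/2094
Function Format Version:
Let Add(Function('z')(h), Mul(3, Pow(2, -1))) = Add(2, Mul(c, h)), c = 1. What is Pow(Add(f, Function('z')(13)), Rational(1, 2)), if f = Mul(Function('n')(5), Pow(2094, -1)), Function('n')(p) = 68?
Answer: Mul(Rational(1, 2094), Pow(59337678, Rational(1, 2))) ≈ 3.6786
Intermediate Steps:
f = Rational(34, 1047) (f = Mul(68, Pow(2094, -1)) = Mul(68, Rational(1, 2094)) = Rational(34, 1047) ≈ 0.032474)
Function('z')(h) = Add(Rational(1, 2), h) (Function('z')(h) = Add(Rational(-3, 2), Add(2, Mul(1, h))) = Add(Rational(-3, 2), Add(2, h)) = Add(Rational(1, 2), h))
Pow(Add(f, Function('z')(13)), Rational(1, 2)) = Pow(Add(Rational(34, 1047), Add(Rational(1, 2), 13)), Rational(1, 2)) = Pow(Add(Rational(34, 1047), Rational(27, 2)), Rational(1, 2)) = Pow(Rational(28337, 2094), Rational(1, 2)) = Mul(Rational(1, 2094), Pow(59337678, Rational(1, 2)))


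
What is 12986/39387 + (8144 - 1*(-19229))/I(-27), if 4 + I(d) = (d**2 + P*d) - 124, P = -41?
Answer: 1100320439/67272996 ≈ 16.356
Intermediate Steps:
I(d) = -128 + d**2 - 41*d (I(d) = -4 + ((d**2 - 41*d) - 124) = -4 + (-124 + d**2 - 41*d) = -128 + d**2 - 41*d)
12986/39387 + (8144 - 1*(-19229))/I(-27) = 12986/39387 + (8144 - 1*(-19229))/(-128 + (-27)**2 - 41*(-27)) = 12986*(1/39387) + (8144 + 19229)/(-128 + 729 + 1107) = 12986/39387 + 27373/1708 = 1100320439/67272996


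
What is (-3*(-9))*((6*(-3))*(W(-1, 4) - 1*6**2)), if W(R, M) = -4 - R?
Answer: 18954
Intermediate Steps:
(-3*(-9))*((6*(-3))*(W(-1, 4) - 1*6**2)) = (-3*(-9))*((6*(-3))*((-4 - 1*(-1)) - 1*6**2)) = 27*(-18*((-4 + 1) - 1*36)) = 27*(-18*(-3 - 36)) = 27*(-18*(-39)) = 27*702 = 18954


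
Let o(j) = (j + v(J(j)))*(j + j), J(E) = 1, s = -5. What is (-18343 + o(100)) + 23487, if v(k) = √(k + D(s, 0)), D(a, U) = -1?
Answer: 25144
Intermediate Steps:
v(k) = √(-1 + k) (v(k) = √(k - 1) = √(-1 + k))
o(j) = 2*j² (o(j) = (j + √(-1 + 1))*(j + j) = (j + √0)*(2*j) = (j + 0)*(2*j) = j*(2*j) = 2*j²)
(-18343 + o(100)) + 23487 = (-18343 + 2*100²) + 23487 = (-18343 + 2*10000) + 23487 = (-18343 + 20000) + 23487 = 1657 + 23487 = 25144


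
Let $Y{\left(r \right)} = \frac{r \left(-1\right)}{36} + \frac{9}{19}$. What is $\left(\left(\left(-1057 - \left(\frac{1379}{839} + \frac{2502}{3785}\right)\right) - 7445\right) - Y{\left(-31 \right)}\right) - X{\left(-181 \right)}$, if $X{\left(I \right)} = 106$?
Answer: $- \frac{18705519963787}{2172120660} \approx -8611.6$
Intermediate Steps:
$Y{\left(r \right)} = \frac{9}{19} - \frac{r}{36}$ ($Y{\left(r \right)} = - r \frac{1}{36} + 9 \cdot \frac{1}{19} = - \frac{r}{36} + \frac{9}{19} = \frac{9}{19} - \frac{r}{36}$)
$\left(\left(\left(-1057 - \left(\frac{1379}{839} + \frac{2502}{3785}\right)\right) - 7445\right) - Y{\left(-31 \right)}\right) - X{\left(-181 \right)} = \left(\left(\left(-1057 - \left(\frac{1379}{839} + \frac{2502}{3785}\right)\right) - 7445\right) - \left(\frac{9}{19} - - \frac{31}{36}\right)\right) - 106 = \left(\left(\left(-1057 - \frac{7318693}{3175615}\right) - 7445\right) - \left(\frac{9}{19} + \frac{31}{36}\right)\right) - 106 = \left(\left(\left(-1057 - \frac{7318693}{3175615}\right) - 7445\right) - \frac{913}{684}\right) - 106 = \left(\left(- \frac{3363943748}{3175615} - 7445\right) - \frac{913}{684}\right) - 106 = \left(- \frac{27006397423}{3175615} - \frac{913}{684}\right) - 106 = - \frac{18475275173827}{2172120660} - 106 = - \frac{18705519963787}{2172120660}$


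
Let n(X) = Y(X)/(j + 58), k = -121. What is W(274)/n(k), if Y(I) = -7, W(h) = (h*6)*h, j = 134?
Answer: -86487552/7 ≈ -1.2355e+7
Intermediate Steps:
W(h) = 6*h**2 (W(h) = (6*h)*h = 6*h**2)
n(X) = -7/192 (n(X) = -7/(134 + 58) = -7/192)
W(274)/n(k) = (6*274**2)/(-7/192) = (6*75076)*(-192/7) = 450456*(-192/7) = -86487552/7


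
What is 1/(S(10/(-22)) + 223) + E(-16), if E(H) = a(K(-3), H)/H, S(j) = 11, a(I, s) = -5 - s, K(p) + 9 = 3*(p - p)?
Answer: -1279/1872 ≈ -0.68323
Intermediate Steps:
K(p) = -9 (K(p) = -9 + 3*(p - p) = -9 + 3*0 = -9 + 0 = -9)
E(H) = (-5 - H)/H
1/(S(10/(-22)) + 223) + E(-16) = 1/(11 + 223) + (-5 - 1*(-16))/(-16) = 1/234 - (-5 + 16)/16 = 1/234 - 1/16*11 = 1/234 - 11/16 = -1279/1872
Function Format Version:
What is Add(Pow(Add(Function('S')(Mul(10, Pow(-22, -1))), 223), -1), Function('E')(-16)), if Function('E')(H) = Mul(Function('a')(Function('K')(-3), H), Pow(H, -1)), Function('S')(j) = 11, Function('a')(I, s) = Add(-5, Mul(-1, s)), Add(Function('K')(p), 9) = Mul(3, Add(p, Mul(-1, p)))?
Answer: Rational(-1279, 1872) ≈ -0.68323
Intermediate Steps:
Function('K')(p) = -9 (Function('K')(p) = Add(-9, Mul(3, Add(p, Mul(-1, p)))) = Add(-9, Mul(3, 0)) = Add(-9, 0) = -9)
Function('E')(H) = Mul(Pow(H, -1), Add(-5, Mul(-1, H))) (Function('E')(H) = Mul(Add(-5, Mul(-1, H)), Pow(H, -1)) = Mul(Pow(H, -1), Add(-5, Mul(-1, H))))
Add(Pow(Add(Function('S')(Mul(10, Pow(-22, -1))), 223), -1), Function('E')(-16)) = Add(Pow(Add(11, 223), -1), Mul(Pow(-16, -1), Add(-5, Mul(-1, -16)))) = Add(Pow(234, -1), Mul(Rational(-1, 16), Add(-5, 16))) = Add(Rational(1, 234), Mul(Rational(-1, 16), 11)) = Add(Rational(1, 234), Rational(-11, 16)) = Rational(-1279, 1872)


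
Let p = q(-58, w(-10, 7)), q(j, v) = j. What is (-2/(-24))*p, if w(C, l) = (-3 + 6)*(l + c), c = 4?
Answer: -29/6 ≈ -4.8333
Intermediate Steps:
w(C, l) = 12 + 3*l (w(C, l) = (-3 + 6)*(l + 4) = 3*(4 + l) = 12 + 3*l)
p = -58
(-2/(-24))*p = -2/(-24)*(-58) = -2*(-1/24)*(-58) = (1/12)*(-58) = -29/6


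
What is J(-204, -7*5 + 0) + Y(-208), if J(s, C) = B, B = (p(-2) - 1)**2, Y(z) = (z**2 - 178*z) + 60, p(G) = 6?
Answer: 80373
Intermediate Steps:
Y(z) = 60 + z**2 - 178*z
B = 25 (B = (6 - 1)**2 = 5**2 = 25)
J(s, C) = 25
J(-204, -7*5 + 0) + Y(-208) = 25 + (60 + (-208)**2 - 178*(-208)) = 25 + (60 + 43264 + 37024) = 25 + 80348 = 80373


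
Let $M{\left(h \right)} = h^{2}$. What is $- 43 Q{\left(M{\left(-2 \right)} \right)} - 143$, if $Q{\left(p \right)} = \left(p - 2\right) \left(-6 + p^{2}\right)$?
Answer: $-1003$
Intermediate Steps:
$Q{\left(p \right)} = \left(-6 + p^{2}\right) \left(-2 + p\right)$ ($Q{\left(p \right)} = \left(-2 + p\right) \left(-6 + p^{2}\right) = \left(-6 + p^{2}\right) \left(-2 + p\right)$)
$- 43 Q{\left(M{\left(-2 \right)} \right)} - 143 = - 43 \left(12 + \left(\left(-2\right)^{2}\right)^{3} - 6 \left(-2\right)^{2} - 2 \left(\left(-2\right)^{2}\right)^{2}\right) - 143 = - 43 \left(12 + 4^{3} - 24 - 2 \cdot 4^{2}\right) - 143 = - 43 \left(12 + 64 - 24 - 32\right) - 143 = \left(-43\right) 20 - 143 = -860 - 143 = -1003$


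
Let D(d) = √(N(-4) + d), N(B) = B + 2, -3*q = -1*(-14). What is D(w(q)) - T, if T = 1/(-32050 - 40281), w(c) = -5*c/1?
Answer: 1/72331 + 8*√3/3 ≈ 4.6188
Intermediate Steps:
q = -14/3 (q = -(-1)*(-14)/3 = -⅓*14 = -14/3 ≈ -4.6667)
N(B) = 2 + B
w(c) = -5*c (w(c) = -5*c*1 = -5*c)
D(d) = √(-2 + d) (D(d) = √((2 - 4) + d) = √(-2 + d))
T = -1/72331 (T = 1/(-72331) = -1/72331 ≈ -1.3825e-5)
D(w(q)) - T = √(-2 - 5*(-14/3)) - 1*(-1/72331) = √(-2 + 70/3) + 1/72331 = √(64/3) + 1/72331 = 8*√3/3 + 1/72331 = 1/72331 + 8*√3/3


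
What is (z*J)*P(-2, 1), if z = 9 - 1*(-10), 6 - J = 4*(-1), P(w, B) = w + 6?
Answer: 760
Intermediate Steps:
P(w, B) = 6 + w
J = 10 (J = 6 - 4*(-1) = 6 - 1*(-4) = 6 + 4 = 10)
z = 19 (z = 9 + 10 = 19)
(z*J)*P(-2, 1) = (19*10)*(6 - 2) = 190*4 = 760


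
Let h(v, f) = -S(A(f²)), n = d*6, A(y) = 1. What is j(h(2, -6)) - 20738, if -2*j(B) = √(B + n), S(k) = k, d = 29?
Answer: -20738 - √173/2 ≈ -20745.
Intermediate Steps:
n = 174 (n = 29*6 = 174)
h(v, f) = -1 (h(v, f) = -1*1 = -1)
j(B) = -√(174 + B)/2 (j(B) = -√(B + 174)/2 = -√(174 + B)/2)
j(h(2, -6)) - 20738 = -√(174 - 1)/2 - 20738 = -√173/2 - 20738 = -20738 - √173/2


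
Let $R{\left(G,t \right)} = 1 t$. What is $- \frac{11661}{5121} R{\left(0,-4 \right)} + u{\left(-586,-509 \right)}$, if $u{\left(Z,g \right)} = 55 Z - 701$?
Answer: $- \frac{56197669}{1707} \approx -32922.0$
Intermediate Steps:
$R{\left(G,t \right)} = t$
$u{\left(Z,g \right)} = -701 + 55 Z$
$- \frac{11661}{5121} R{\left(0,-4 \right)} + u{\left(-586,-509 \right)} = - \frac{11661}{5121} \left(-4\right) + \left(-701 + 55 \left(-586\right)\right) = \left(-11661\right) \frac{1}{5121} \left(-4\right) - 32931 = \left(- \frac{3887}{1707}\right) \left(-4\right) - 32931 = \frac{15548}{1707} - 32931 = - \frac{56197669}{1707}$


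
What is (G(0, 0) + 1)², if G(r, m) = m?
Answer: 1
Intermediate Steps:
(G(0, 0) + 1)² = (0 + 1)² = 1² = 1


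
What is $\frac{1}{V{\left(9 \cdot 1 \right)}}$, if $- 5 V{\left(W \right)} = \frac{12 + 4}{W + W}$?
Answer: $- \frac{45}{8} \approx -5.625$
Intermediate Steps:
$V{\left(W \right)} = - \frac{8}{5 W}$ ($V{\left(W \right)} = - \frac{\left(12 + 4\right) \frac{1}{W + W}}{5} = - \frac{16 \frac{1}{2 W}}{5} = - \frac{8 \frac{1}{W}}{5} = - \frac{8}{5 W}$)
$\frac{1}{V{\left(9 \cdot 1 \right)}} = \frac{1}{\left(- \frac{8}{5}\right) \frac{1}{9 \cdot 1}} = \frac{1}{\left(- \frac{8}{5}\right) \frac{1}{9}} = \frac{1}{- \frac{8}{45}} = - \frac{45}{8}$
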